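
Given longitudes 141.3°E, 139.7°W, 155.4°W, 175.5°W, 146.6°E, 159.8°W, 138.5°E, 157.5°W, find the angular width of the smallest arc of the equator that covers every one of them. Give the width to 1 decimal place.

81.8°

Sort the longitudes: -175.5°, -159.8°, -157.5°, -155.4°, -139.7°, +138.5°, +141.3°, +146.6°.
Eastward gaps between consecutive values (wrapping around): 15.7°, 2.3°, 2.1°, 15.7°, 278.2°, 2.8°, 5.3°, 37.9°.
Largest gap = 278.2° ⇒ minimal covering band is its complement: 360° − 278.2° = 81.8°.
Band runs from +138.5° eastward to -139.7°, crossing the antimeridian.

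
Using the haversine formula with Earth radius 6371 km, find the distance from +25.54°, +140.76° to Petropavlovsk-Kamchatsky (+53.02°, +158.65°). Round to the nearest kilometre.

Δλ = 158.65 − 140.76 = 17.89°.
Δφ = 53.02 − 25.54 = 27.48°.
a = sin²(Δφ/2) + cos φ₁ · cos φ₂ · sin²(Δλ/2) = 0.069536.
c = 2·atan2(√a, √(1−a)) = 0.53370 rad → d = 6371·c ≈ 3400.23 km.

3400 km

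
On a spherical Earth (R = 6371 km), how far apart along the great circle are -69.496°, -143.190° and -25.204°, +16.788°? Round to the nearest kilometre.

9362 km

Δλ = 16.788 − -143.190 = 159.978°.
Δφ = -25.204 − -69.496 = 44.292°.
a = sin²(Δφ/2) + cos φ₁ · cos φ₂ · sin²(Δλ/2) = 0.449453.
c = 2·atan2(√a, √(1−a)) = 1.46953 rad → d = 6371·c ≈ 9362.38 km.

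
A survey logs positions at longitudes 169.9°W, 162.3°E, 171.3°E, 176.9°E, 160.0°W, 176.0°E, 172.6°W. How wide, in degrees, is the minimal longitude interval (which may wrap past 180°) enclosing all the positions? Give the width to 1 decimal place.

Sort the longitudes: -172.6°, -169.9°, -160.0°, +162.3°, +171.3°, +176.0°, +176.9°.
Eastward gaps between consecutive values (wrapping around): 2.7°, 9.9°, 322.3°, 9.0°, 4.7°, 0.9°, 10.5°.
Largest gap = 322.3° ⇒ minimal covering band is its complement: 360° − 322.3° = 37.7°.
Band runs from +162.3° eastward to -160.0°, crossing the antimeridian.

37.7°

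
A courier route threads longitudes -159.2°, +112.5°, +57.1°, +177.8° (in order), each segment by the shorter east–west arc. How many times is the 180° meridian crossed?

1

Leg 1: -159.2° → +112.5°, shortest Δλ = -88.3° (west) — crosses 180°.
Leg 2: +112.5° → +57.1°, shortest Δλ = -55.4° (west) — does not cross 180°.
Leg 3: +57.1° → +177.8°, shortest Δλ = 120.7° (east) — does not cross 180°.
Total crossings: 1.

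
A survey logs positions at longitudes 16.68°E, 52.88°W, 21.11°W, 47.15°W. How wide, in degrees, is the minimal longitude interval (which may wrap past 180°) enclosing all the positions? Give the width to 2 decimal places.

Sort the longitudes: -52.88°, -47.15°, -21.11°, +16.68°.
Eastward gaps between consecutive values (wrapping around): 5.73°, 26.04°, 37.79°, 290.44°.
Largest gap = 290.44° ⇒ minimal covering band is its complement: 360° − 290.44° = 69.56°.
Band runs from -52.88° eastward to +16.68°.

69.56°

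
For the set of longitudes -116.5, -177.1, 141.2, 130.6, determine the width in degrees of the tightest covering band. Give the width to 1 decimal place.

Sort the longitudes: -177.1°, -116.5°, +130.6°, +141.2°.
Eastward gaps between consecutive values (wrapping around): 60.6°, 247.1°, 10.6°, 41.7°.
Largest gap = 247.1° ⇒ minimal covering band is its complement: 360° − 247.1° = 112.9°.
Band runs from +130.6° eastward to -116.5°, crossing the antimeridian.

112.9°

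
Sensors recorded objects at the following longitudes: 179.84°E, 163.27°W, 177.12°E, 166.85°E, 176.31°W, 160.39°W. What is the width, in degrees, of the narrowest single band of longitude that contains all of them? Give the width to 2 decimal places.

Sort the longitudes: -176.31°, -163.27°, -160.39°, +166.85°, +177.12°, +179.84°.
Eastward gaps between consecutive values (wrapping around): 13.04°, 2.88°, 327.24°, 10.27°, 2.72°, 3.85°.
Largest gap = 327.24° ⇒ minimal covering band is its complement: 360° − 327.24° = 32.76°.
Band runs from +166.85° eastward to -160.39°, crossing the antimeridian.

32.76°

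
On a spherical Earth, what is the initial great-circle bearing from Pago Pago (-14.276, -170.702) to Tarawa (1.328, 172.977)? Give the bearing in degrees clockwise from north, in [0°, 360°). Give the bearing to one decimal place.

Δλ = 172.977 − -170.702 = 343.679°; wrapped into (−180°, 180°]: -16.321°.
θ = atan2( sin Δλ · cos φ₂ , cos φ₁ · sin φ₂ − sin φ₁ · cos φ₂ · cos Δλ )
  = atan2(-0.28094, 0.25905) = -47.321° → normalised to [0°, 360°): 312.679°.

312.7°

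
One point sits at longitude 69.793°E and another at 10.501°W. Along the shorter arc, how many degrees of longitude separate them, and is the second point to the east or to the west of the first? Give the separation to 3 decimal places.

Raw difference: -10.501 − 69.793 = -80.294°.
Normalise into (−180°, 180°]: -80.294° stays -80.294°.
Negative ⇒ the second point lies to the west; separation 80.294°.

80.294° west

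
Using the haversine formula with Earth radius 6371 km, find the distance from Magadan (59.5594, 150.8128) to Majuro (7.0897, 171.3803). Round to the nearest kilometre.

6088 km

Δλ = 171.3803 − 150.8128 = 20.5675°.
Δφ = 7.0897 − 59.5594 = -52.4697°.
a = sin²(Δφ/2) + cos φ₁ · cos φ₂ · sin²(Δλ/2) = 0.211433.
c = 2·atan2(√a, √(1−a)) = 0.95558 rad → d = 6371·c ≈ 6088.01 km.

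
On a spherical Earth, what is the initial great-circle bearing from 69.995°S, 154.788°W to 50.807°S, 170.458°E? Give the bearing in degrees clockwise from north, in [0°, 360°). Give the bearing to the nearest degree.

302°

Δλ = 170.458 − -154.788 = 325.246°; wrapped into (−180°, 180°]: -34.754°.
θ = atan2( sin Δλ · cos φ₂ , cos φ₁ · sin φ₂ − sin φ₁ · cos φ₂ · cos Δλ )
  = atan2(-0.36024, 0.22274) = -58.271° → normalised to [0°, 360°): 301.729°.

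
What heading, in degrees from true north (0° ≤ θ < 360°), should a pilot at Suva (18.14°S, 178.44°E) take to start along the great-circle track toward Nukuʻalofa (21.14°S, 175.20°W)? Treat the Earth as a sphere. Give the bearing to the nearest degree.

118°

Δλ = -175.20 − 178.44 = -353.64°; wrapped into (−180°, 180°]: 6.36°.
θ = atan2( sin Δλ · cos φ₂ , cos φ₁ · sin φ₂ − sin φ₁ · cos φ₂ · cos Δλ )
  = atan2(0.10332, -0.05412) = 117.647° → normalised to [0°, 360°): 117.647°.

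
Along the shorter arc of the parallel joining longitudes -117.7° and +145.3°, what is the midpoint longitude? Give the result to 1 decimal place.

-166.2°

Signed shortest Δλ from -117.7° to +145.3° is -97.0°.
Midpoint longitude = -117.7° + (-97.0°)/2 = -117.7° − 48.5° = -166.2°.
(The naïve average (-117.7 + +145.3)/2 = 13.8° is on the wrong side of the globe.)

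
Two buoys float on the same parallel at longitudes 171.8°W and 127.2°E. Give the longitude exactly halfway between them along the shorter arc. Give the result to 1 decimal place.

157.7°E

Signed shortest Δλ from -171.8° to +127.2° is -61.0°.
Midpoint longitude = -171.8° + (-61.0°)/2 = -171.8° − 30.5° = -202.3°.
Normalise into (−180°, 180°]: +157.7°.
(The naïve average (-171.8 + +127.2)/2 = -22.3° is on the wrong side of the globe.)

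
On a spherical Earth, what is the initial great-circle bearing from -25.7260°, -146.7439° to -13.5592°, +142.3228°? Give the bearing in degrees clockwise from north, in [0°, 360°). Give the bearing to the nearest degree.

Δλ = 142.3228 − -146.7439 = 289.0667°; wrapped into (−180°, 180°]: -70.9333°.
θ = atan2( sin Δλ · cos φ₂ , cos φ₁ · sin φ₂ − sin φ₁ · cos φ₂ · cos Δλ )
  = atan2(-0.91880, -0.07337) = -94.565° → normalised to [0°, 360°): 265.435°.

265°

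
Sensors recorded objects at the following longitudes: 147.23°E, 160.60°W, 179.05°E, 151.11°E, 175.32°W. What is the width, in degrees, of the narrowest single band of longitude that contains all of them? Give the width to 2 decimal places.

52.17°

Sort the longitudes: -175.32°, -160.60°, +147.23°, +151.11°, +179.05°.
Eastward gaps between consecutive values (wrapping around): 14.72°, 307.83°, 3.88°, 27.94°, 5.63°.
Largest gap = 307.83° ⇒ minimal covering band is its complement: 360° − 307.83° = 52.17°.
Band runs from +147.23° eastward to -160.60°, crossing the antimeridian.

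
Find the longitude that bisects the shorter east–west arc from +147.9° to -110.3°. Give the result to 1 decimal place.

-161.2°

Signed shortest Δλ from +147.9° to -110.3° is +101.8°.
Midpoint longitude = +147.9° + (+101.8°)/2 = +147.9° + 50.9° = +198.8°.
Normalise into (−180°, 180°]: -161.2°.
(The naïve average (+147.9 + -110.3)/2 = 18.8° is on the wrong side of the globe.)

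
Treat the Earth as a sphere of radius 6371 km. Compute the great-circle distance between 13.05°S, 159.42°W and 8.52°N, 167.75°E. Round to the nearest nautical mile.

2347 nmi

Δλ = 167.75 − -159.42 = 327.17°; wrapped into (−180°, 180°]: -32.83°.
Δφ = 8.52 − -13.05 = 21.57°.
a = sin²(Δφ/2) + cos φ₁ · cos φ₂ · sin²(Δλ/2) = 0.111953.
c = 2·atan2(√a, √(1−a)) = 0.68235 rad → d = 6371·c ≈ 4347.24 km ≈ 2347.32 nmi.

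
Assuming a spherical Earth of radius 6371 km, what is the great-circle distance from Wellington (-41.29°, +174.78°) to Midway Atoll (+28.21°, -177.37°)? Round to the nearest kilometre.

Δλ = -177.37 − 174.78 = -352.15°; wrapped into (−180°, 180°]: 7.85°.
Δφ = 28.21 − -41.29 = 69.50°.
a = sin²(Δφ/2) + cos φ₁ · cos φ₂ · sin²(Δλ/2) = 0.327999.
c = 2·atan2(√a, √(1−a)) = 1.21962 rad → d = 6371·c ≈ 7770.20 km.

7770 km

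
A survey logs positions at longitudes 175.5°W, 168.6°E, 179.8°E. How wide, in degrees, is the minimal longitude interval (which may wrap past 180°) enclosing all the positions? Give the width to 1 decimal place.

Sort the longitudes: -175.5°, +168.6°, +179.8°.
Eastward gaps between consecutive values (wrapping around): 344.1°, 11.2°, 4.7°.
Largest gap = 344.1° ⇒ minimal covering band is its complement: 360° − 344.1° = 15.9°.
Band runs from +168.6° eastward to -175.5°, crossing the antimeridian.

15.9°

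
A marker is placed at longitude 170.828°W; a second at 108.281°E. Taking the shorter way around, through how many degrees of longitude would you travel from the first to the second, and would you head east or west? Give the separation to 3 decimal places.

80.891° west

Raw difference: 108.281 − -170.828 = 279.109°.
Normalise into (−180°, 180°]: 279.109° − 360° = -80.891°.
Negative ⇒ the second point lies to the west; separation 80.891°.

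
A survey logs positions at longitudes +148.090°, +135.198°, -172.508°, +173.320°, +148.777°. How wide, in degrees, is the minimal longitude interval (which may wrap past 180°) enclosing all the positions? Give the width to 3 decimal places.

52.294°

Sort the longitudes: -172.508°, +135.198°, +148.090°, +148.777°, +173.320°.
Eastward gaps between consecutive values (wrapping around): 307.706°, 12.892°, 0.687°, 24.543°, 14.172°.
Largest gap = 307.706° ⇒ minimal covering band is its complement: 360° − 307.706° = 52.294°.
Band runs from +135.198° eastward to -172.508°, crossing the antimeridian.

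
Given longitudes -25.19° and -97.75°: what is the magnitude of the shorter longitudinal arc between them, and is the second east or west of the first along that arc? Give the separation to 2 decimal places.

72.56° west

Raw difference: -97.75 − -25.19 = -72.56°.
Normalise into (−180°, 180°]: -72.56° stays -72.56°.
Negative ⇒ the second point lies to the west; separation 72.56°.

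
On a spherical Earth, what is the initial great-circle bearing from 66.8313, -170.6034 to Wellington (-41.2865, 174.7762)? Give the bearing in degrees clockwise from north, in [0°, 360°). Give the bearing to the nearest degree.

192°

Δλ = 174.7762 − -170.6034 = 345.3796°; wrapped into (−180°, 180°]: -14.6204°.
θ = atan2( sin Δλ · cos φ₂ , cos φ₁ · sin φ₂ − sin φ₁ · cos φ₂ · cos Δλ )
  = atan2(-0.18967, -0.92805) = -168.449° → normalised to [0°, 360°): 191.551°.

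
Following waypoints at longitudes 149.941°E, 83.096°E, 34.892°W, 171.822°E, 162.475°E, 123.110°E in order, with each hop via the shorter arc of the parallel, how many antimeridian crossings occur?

Leg 1: +149.941° → +83.096°, shortest Δλ = -66.845° (west) — does not cross 180°.
Leg 2: +83.096° → -34.892°, shortest Δλ = -117.988° (west) — does not cross 180°.
Leg 3: -34.892° → +171.822°, shortest Δλ = -153.286° (west) — crosses 180°.
Leg 4: +171.822° → +162.475°, shortest Δλ = -9.347° (west) — does not cross 180°.
Leg 5: +162.475° → +123.110°, shortest Δλ = -39.365° (west) — does not cross 180°.
Total crossings: 1.

1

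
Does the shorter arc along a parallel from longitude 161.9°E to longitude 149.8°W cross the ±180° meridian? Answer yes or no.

Naïve |-149.8 − 161.9| = 311.7° > 180°, so the shorter arc goes the other way round — across 180°.
Signed shortest Δλ = ((-149.8 − 161.9 + 180) mod 360) − 180 = 48.3°.
Going east by 48.3° from +161.9° passes through 180° before reaching -149.8°.

Yes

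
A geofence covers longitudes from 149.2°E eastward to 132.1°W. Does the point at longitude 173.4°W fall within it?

Yes

Band width going east from +149.2° to -132.1°: ((-132.1 − 149.2) mod 360) = 78.7°.
Offset of -173.4° east of the west edge: ((-173.4 − 149.2) mod 360) = 37.4°.
37.4° ≤ 78.7° ⇒ inside.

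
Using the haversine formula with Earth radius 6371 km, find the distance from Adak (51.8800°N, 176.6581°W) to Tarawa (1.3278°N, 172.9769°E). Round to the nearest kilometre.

5704 km

Δλ = 172.9769 − -176.6581 = 349.6350°; wrapped into (−180°, 180°]: -10.3650°.
Δφ = 1.3278 − 51.8800 = -50.5522°.
a = sin²(Δφ/2) + cos φ₁ · cos φ₂ · sin²(Δλ/2) = 0.187348.
c = 2·atan2(√a, √(1−a)) = 0.89528 rad → d = 6371·c ≈ 5703.80 km.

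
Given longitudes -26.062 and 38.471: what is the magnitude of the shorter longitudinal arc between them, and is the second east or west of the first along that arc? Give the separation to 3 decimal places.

64.533° east

Raw difference: 38.471 − -26.062 = 64.533°.
Normalise into (−180°, 180°]: 64.533° stays 64.533°.
Positive ⇒ the second point lies to the east; separation 64.533°.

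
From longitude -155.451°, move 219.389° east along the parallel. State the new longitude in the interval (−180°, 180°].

Start at -155.451°; shift +219.389° → +63.938°.
+63.938° already lies in (−180°, 180°].

+63.938°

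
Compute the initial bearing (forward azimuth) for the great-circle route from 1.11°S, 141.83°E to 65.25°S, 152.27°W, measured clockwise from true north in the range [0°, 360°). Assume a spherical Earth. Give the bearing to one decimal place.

157.1°

Δλ = -152.27 − 141.83 = -294.10°; wrapped into (−180°, 180°]: 65.90°.
θ = atan2( sin Δλ · cos φ₂ , cos φ₁ · sin φ₂ − sin φ₁ · cos φ₂ · cos Δλ )
  = atan2(0.38217, -0.90466) = 157.099° → normalised to [0°, 360°): 157.099°.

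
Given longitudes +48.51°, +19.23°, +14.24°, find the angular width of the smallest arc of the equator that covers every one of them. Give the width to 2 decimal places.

Sort the longitudes: +14.24°, +19.23°, +48.51°.
Eastward gaps between consecutive values (wrapping around): 4.99°, 29.28°, 325.73°.
Largest gap = 325.73° ⇒ minimal covering band is its complement: 360° − 325.73° = 34.27°.
Band runs from +14.24° eastward to +48.51°.

34.27°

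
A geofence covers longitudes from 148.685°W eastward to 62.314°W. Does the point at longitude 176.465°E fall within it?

No

Band width going east from -148.685° to -62.314°: ((-62.314 − -148.685) mod 360) = 86.371°.
Offset of +176.465° east of the west edge: ((176.465 − -148.685) mod 360) = 325.150°.
325.150° > 86.371° ⇒ outside.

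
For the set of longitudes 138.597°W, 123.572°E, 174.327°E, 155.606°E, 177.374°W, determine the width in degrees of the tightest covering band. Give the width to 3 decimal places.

Sort the longitudes: -177.374°, -138.597°, +123.572°, +155.606°, +174.327°.
Eastward gaps between consecutive values (wrapping around): 38.777°, 262.169°, 32.034°, 18.721°, 8.299°.
Largest gap = 262.169° ⇒ minimal covering band is its complement: 360° − 262.169° = 97.831°.
Band runs from +123.572° eastward to -138.597°, crossing the antimeridian.

97.831°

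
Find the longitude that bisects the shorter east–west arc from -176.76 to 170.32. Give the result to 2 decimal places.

Signed shortest Δλ from -176.76° to +170.32° is -12.92°.
Midpoint longitude = -176.76° + (-12.92°)/2 = -176.76° − 6.46° = -183.22°.
Normalise into (−180°, 180°]: +176.78°.
(The naïve average (-176.76 + +170.32)/2 = -3.22° is on the wrong side of the globe.)

+176.78°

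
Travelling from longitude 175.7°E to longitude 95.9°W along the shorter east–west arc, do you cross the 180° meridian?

Naïve |-95.9 − 175.7| = 271.6° > 180°, so the shorter arc goes the other way round — across 180°.
Signed shortest Δλ = ((-95.9 − 175.7 + 180) mod 360) − 180 = 88.4°.
Going east by 88.4° from +175.7° passes through 180° before reaching -95.9°.

Yes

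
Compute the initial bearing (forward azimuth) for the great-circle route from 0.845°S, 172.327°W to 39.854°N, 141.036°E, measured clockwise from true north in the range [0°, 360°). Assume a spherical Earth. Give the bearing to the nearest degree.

Δλ = 141.036 − -172.327 = 313.363°; wrapped into (−180°, 180°]: -46.637°.
θ = atan2( sin Δλ · cos φ₂ , cos φ₁ · sin φ₂ − sin φ₁ · cos φ₂ · cos Δλ )
  = atan2(-0.55812, 0.64854) = -40.715° → normalised to [0°, 360°): 319.285°.

319°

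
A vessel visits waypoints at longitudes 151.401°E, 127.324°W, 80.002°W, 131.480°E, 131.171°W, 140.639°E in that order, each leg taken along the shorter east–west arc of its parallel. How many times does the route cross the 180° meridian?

4

Leg 1: +151.401° → -127.324°, shortest Δλ = 81.275° (east) — crosses 180°.
Leg 2: -127.324° → -80.002°, shortest Δλ = 47.322° (east) — does not cross 180°.
Leg 3: -80.002° → +131.480°, shortest Δλ = -148.518° (west) — crosses 180°.
Leg 4: +131.480° → -131.171°, shortest Δλ = 97.349° (east) — crosses 180°.
Leg 5: -131.171° → +140.639°, shortest Δλ = -88.19° (west) — crosses 180°.
Total crossings: 4.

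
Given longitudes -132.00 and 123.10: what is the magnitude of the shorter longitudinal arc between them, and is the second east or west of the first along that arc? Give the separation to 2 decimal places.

Raw difference: 123.10 − -132.00 = 255.1°.
Normalise into (−180°, 180°]: 255.1° − 360° = -104.9°.
Negative ⇒ the second point lies to the west; separation 104.90°.

104.90° west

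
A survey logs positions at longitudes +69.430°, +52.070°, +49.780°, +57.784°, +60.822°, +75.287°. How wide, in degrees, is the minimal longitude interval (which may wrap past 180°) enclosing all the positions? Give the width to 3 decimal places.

25.507°

Sort the longitudes: +49.780°, +52.070°, +57.784°, +60.822°, +69.430°, +75.287°.
Eastward gaps between consecutive values (wrapping around): 2.290°, 5.714°, 3.038°, 8.608°, 5.857°, 334.493°.
Largest gap = 334.493° ⇒ minimal covering band is its complement: 360° − 334.493° = 25.507°.
Band runs from +49.780° eastward to +75.287°.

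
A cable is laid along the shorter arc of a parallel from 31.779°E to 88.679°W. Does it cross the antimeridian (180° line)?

No

Signed shortest Δλ = ((-88.679 − 31.779 + 180) mod 360) − 180 = -120.458°.
Going west by 120.458° from +31.779° reaches -88.679° without touching 180°.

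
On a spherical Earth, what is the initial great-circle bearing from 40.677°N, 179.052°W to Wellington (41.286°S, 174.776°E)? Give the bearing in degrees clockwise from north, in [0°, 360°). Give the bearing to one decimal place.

184.7°

Δλ = 174.776 − -179.052 = 353.828°; wrapped into (−180°, 180°]: -6.172°.
θ = atan2( sin Δλ · cos φ₂ , cos φ₁ · sin φ₂ − sin φ₁ · cos φ₂ · cos Δλ )
  = atan2(-0.08079, -0.98734) = -175.322° → normalised to [0°, 360°): 184.678°.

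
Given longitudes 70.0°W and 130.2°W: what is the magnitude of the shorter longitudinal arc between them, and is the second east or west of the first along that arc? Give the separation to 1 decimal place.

Raw difference: -130.2 − -70.0 = -60.2°.
Normalise into (−180°, 180°]: -60.2° stays -60.2°.
Negative ⇒ the second point lies to the west; separation 60.2°.

60.2° west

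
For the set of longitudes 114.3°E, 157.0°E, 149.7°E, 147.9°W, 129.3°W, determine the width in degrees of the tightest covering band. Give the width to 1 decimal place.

116.4°

Sort the longitudes: -147.9°, -129.3°, +114.3°, +149.7°, +157.0°.
Eastward gaps between consecutive values (wrapping around): 18.6°, 243.6°, 35.4°, 7.3°, 55.1°.
Largest gap = 243.6° ⇒ minimal covering band is its complement: 360° − 243.6° = 116.4°.
Band runs from +114.3° eastward to -129.3°, crossing the antimeridian.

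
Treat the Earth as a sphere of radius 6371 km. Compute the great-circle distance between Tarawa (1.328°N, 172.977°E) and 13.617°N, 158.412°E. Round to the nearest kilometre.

Δλ = 158.412 − 172.977 = -14.565°.
Δφ = 13.617 − 1.328 = 12.289°.
a = sin²(Δφ/2) + cos φ₁ · cos φ₂ · sin²(Δλ/2) = 0.027069.
c = 2·atan2(√a, √(1−a)) = 0.33056 rad → d = 6371·c ≈ 2105.99 km.

2106 km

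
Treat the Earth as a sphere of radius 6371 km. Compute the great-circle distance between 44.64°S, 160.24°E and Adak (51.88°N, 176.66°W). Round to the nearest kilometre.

10959 km

Δλ = -176.66 − 160.24 = -336.90°; wrapped into (−180°, 180°]: 23.10°.
Δφ = 51.88 − -44.64 = 96.52°.
a = sin²(Δφ/2) + cos φ₁ · cos φ₂ · sin²(Δλ/2) = 0.574384.
c = 2·atan2(√a, √(1−a)) = 1.72012 rad → d = 6371·c ≈ 10958.87 km.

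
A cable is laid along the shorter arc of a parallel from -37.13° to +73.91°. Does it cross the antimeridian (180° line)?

Signed shortest Δλ = ((73.91 − -37.13 + 180) mod 360) − 180 = 111.04°.
Going east by 111.04° from -37.13° reaches +73.91° without touching 180°.

No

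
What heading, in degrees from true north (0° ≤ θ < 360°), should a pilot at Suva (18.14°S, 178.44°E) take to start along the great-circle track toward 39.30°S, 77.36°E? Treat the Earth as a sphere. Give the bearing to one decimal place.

229.5°

Δλ = 77.36 − 178.44 = -101.08°.
θ = atan2( sin Δλ · cos φ₂ , cos φ₁ · sin φ₂ − sin φ₁ · cos φ₂ · cos Δλ )
  = atan2(-0.75942, -0.64820) = -130.483° → normalised to [0°, 360°): 229.517°.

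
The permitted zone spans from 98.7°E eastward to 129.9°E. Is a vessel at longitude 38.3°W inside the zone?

No

Band width going east from +98.7° to +129.9°: ((129.9 − 98.7) mod 360) = 31.2°.
Offset of -38.3° east of the west edge: ((-38.3 − 98.7) mod 360) = 223.0°.
223.0° > 31.2° ⇒ outside.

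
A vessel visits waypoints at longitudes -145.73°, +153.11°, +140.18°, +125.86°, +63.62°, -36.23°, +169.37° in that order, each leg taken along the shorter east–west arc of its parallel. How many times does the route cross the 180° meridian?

2

Leg 1: -145.73° → +153.11°, shortest Δλ = -61.16° (west) — crosses 180°.
Leg 2: +153.11° → +140.18°, shortest Δλ = -12.93° (west) — does not cross 180°.
Leg 3: +140.18° → +125.86°, shortest Δλ = -14.32° (west) — does not cross 180°.
Leg 4: +125.86° → +63.62°, shortest Δλ = -62.24° (west) — does not cross 180°.
Leg 5: +63.62° → -36.23°, shortest Δλ = -99.85° (west) — does not cross 180°.
Leg 6: -36.23° → +169.37°, shortest Δλ = -154.4° (west) — crosses 180°.
Total crossings: 2.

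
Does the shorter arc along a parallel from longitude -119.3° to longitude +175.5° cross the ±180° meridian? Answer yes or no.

Yes

Naïve |175.5 − -119.3| = 294.8° > 180°, so the shorter arc goes the other way round — across 180°.
Signed shortest Δλ = ((175.5 − -119.3 + 180) mod 360) − 180 = -65.2°.
Going west by 65.2° from -119.3° passes through 180° before reaching +175.5°.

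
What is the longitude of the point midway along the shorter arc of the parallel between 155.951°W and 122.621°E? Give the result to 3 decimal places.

Signed shortest Δλ from -155.951° to +122.621° is -81.428°.
Midpoint longitude = -155.951° + (-81.428°)/2 = -155.951° − 40.714° = -196.665°.
Normalise into (−180°, 180°]: +163.335°.
(The naïve average (-155.951 + +122.621)/2 = -16.665° is on the wrong side of the globe.)

163.335°E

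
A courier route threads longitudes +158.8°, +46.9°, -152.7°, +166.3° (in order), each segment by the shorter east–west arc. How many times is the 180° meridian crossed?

2

Leg 1: +158.8° → +46.9°, shortest Δλ = -111.9° (west) — does not cross 180°.
Leg 2: +46.9° → -152.7°, shortest Δλ = 160.4° (east) — crosses 180°.
Leg 3: -152.7° → +166.3°, shortest Δλ = -41.0° (west) — crosses 180°.
Total crossings: 2.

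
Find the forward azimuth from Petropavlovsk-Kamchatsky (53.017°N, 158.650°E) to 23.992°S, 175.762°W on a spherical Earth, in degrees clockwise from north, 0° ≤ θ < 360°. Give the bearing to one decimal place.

156.4°

Δλ = -175.762 − 158.650 = -334.412°; wrapped into (−180°, 180°]: 25.588°.
θ = atan2( sin Δλ · cos φ₂ , cos φ₁ · sin φ₂ − sin φ₁ · cos φ₂ · cos Δλ )
  = atan2(0.39458, -0.90283) = 156.392° → normalised to [0°, 360°): 156.392°.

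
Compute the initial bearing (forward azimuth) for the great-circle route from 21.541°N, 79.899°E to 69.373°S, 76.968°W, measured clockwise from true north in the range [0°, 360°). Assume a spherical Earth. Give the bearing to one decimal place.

Δλ = -76.968 − 79.899 = -156.867°.
θ = atan2( sin Δλ · cos φ₂ , cos φ₁ · sin φ₂ − sin φ₁ · cos φ₂ · cos Δλ )
  = atan2(-0.13840, -0.75158) = -169.566° → normalised to [0°, 360°): 190.434°.

190.4°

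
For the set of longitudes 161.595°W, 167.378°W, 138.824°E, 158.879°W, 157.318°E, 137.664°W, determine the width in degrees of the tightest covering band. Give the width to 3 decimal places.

83.512°

Sort the longitudes: -167.378°, -161.595°, -158.879°, -137.664°, +138.824°, +157.318°.
Eastward gaps between consecutive values (wrapping around): 5.783°, 2.716°, 21.215°, 276.488°, 18.494°, 35.304°.
Largest gap = 276.488° ⇒ minimal covering band is its complement: 360° − 276.488° = 83.512°.
Band runs from +138.824° eastward to -137.664°, crossing the antimeridian.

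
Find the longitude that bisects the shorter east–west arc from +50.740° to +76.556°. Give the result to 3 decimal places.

+63.648°

Signed shortest Δλ from +50.740° to +76.556° is +25.816°.
Midpoint longitude = +50.740° + (+25.816°)/2 = +50.740° + 12.908° = +63.648°.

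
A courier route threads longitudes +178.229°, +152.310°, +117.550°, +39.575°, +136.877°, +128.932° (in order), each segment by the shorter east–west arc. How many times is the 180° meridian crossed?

0

Leg 1: +178.229° → +152.310°, shortest Δλ = -25.919° (west) — does not cross 180°.
Leg 2: +152.310° → +117.550°, shortest Δλ = -34.76° (west) — does not cross 180°.
Leg 3: +117.550° → +39.575°, shortest Δλ = -77.975° (west) — does not cross 180°.
Leg 4: +39.575° → +136.877°, shortest Δλ = 97.302° (east) — does not cross 180°.
Leg 5: +136.877° → +128.932°, shortest Δλ = -7.945° (west) — does not cross 180°.
Total crossings: 0.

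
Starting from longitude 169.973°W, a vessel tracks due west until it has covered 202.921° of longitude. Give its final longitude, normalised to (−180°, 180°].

Start at -169.973°; shift −202.921° → -372.894°.
-372.894° lies outside (−180°, 180°]; add 360° → -12.894°.

12.894°W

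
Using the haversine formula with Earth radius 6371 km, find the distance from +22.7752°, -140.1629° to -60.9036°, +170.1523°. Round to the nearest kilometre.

Δλ = 170.1523 − -140.1629 = 310.3152°; wrapped into (−180°, 180°]: -49.6848°.
Δφ = -60.9036 − 22.7752 = -83.6788°.
a = sin²(Δφ/2) + cos φ₁ · cos φ₂ · sin²(Δλ/2) = 0.524087.
c = 2·atan2(√a, √(1−a)) = 1.61899 rad → d = 6371·c ≈ 10314.58 km.

10315 km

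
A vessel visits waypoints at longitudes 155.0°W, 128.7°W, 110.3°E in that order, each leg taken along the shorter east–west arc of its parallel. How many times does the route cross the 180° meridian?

Leg 1: -155.0° → -128.7°, shortest Δλ = 26.3° (east) — does not cross 180°.
Leg 2: -128.7° → +110.3°, shortest Δλ = -121.0° (west) — crosses 180°.
Total crossings: 1.

1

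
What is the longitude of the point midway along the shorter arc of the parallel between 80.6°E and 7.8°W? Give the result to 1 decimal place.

Signed shortest Δλ from +80.6° to -7.8° is -88.4°.
Midpoint longitude = +80.6° + (-88.4°)/2 = +80.6° − 44.2° = +36.4°.

36.4°E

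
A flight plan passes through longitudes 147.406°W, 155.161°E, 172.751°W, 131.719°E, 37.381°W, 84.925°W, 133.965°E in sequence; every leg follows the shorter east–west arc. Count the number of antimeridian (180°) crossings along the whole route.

Leg 1: -147.406° → +155.161°, shortest Δλ = -57.433° (west) — crosses 180°.
Leg 2: +155.161° → -172.751°, shortest Δλ = 32.088° (east) — crosses 180°.
Leg 3: -172.751° → +131.719°, shortest Δλ = -55.53° (west) — crosses 180°.
Leg 4: +131.719° → -37.381°, shortest Δλ = -169.1° (west) — does not cross 180°.
Leg 5: -37.381° → -84.925°, shortest Δλ = -47.544° (west) — does not cross 180°.
Leg 6: -84.925° → +133.965°, shortest Δλ = -141.11° (west) — crosses 180°.
Total crossings: 4.

4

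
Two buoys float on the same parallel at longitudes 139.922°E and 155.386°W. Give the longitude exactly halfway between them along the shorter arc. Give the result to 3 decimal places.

Signed shortest Δλ from +139.922° to -155.386° is +64.692°.
Midpoint longitude = +139.922° + (+64.692°)/2 = +139.922° + 32.346° = +172.268°.
(The naïve average (+139.922 + -155.386)/2 = -7.732° is on the wrong side of the globe.)

172.268°E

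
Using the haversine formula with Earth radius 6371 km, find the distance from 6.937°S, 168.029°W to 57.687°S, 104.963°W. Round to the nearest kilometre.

Δλ = -104.963 − -168.029 = 63.066°.
Δφ = -57.687 − -6.937 = -50.750°.
a = sin²(Δφ/2) + cos φ₁ · cos φ₂ · sin²(Δλ/2) = 0.328785.
c = 2·atan2(√a, √(1−a)) = 1.22129 rad → d = 6371·c ≈ 7780.86 km.

7781 km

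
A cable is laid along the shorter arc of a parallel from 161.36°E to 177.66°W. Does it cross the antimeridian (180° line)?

Naïve |-177.66 − 161.36| = 339.02° > 180°, so the shorter arc goes the other way round — across 180°.
Signed shortest Δλ = ((-177.66 − 161.36 + 180) mod 360) − 180 = 20.98°.
Going east by 20.98° from +161.36° passes through 180° before reaching -177.66°.

Yes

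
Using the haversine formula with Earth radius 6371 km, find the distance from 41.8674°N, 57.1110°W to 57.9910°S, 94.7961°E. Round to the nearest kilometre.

Δλ = 94.7961 − -57.1110 = 151.9071°.
Δφ = -57.9910 − 41.8674 = -99.8584°.
a = sin²(Δφ/2) + cos φ₁ · cos φ₂ · sin²(Δλ/2) = 0.957080.
c = 2·atan2(√a, √(1−a)) = 2.72423 rad → d = 6371·c ≈ 17356.06 km.

17356 km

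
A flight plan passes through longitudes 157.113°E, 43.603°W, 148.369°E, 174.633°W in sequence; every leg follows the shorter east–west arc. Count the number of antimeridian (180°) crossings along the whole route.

3

Leg 1: +157.113° → -43.603°, shortest Δλ = 159.284° (east) — crosses 180°.
Leg 2: -43.603° → +148.369°, shortest Δλ = -168.028° (west) — crosses 180°.
Leg 3: +148.369° → -174.633°, shortest Δλ = 36.998° (east) — crosses 180°.
Total crossings: 3.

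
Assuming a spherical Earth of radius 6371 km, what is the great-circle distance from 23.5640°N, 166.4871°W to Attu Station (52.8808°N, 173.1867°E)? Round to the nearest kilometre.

3683 km

Δλ = 173.1867 − -166.4871 = 339.6738°; wrapped into (−180°, 180°]: -20.3262°.
Δφ = 52.8808 − 23.5640 = 29.3168°.
a = sin²(Δφ/2) + cos φ₁ · cos φ₂ · sin²(Δλ/2) = 0.081260.
c = 2·atan2(√a, √(1−a)) = 0.57814 rad → d = 6371·c ≈ 3683.32 km.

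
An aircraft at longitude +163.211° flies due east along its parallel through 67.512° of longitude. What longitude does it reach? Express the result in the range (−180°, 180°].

-129.277°

Start at +163.211°; shift +67.512° → +230.723°.
+230.723° lies outside (−180°, 180°]; subtract 360° → -129.277°.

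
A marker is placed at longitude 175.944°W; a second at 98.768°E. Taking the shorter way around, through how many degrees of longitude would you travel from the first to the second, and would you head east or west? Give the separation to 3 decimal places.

Raw difference: 98.768 − -175.944 = 274.712°.
Normalise into (−180°, 180°]: 274.712° − 360° = -85.288°.
Negative ⇒ the second point lies to the west; separation 85.288°.

85.288° west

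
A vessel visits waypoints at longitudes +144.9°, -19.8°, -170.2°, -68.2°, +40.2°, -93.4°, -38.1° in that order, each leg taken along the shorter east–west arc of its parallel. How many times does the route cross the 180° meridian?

0

Leg 1: +144.9° → -19.8°, shortest Δλ = -164.7° (west) — does not cross 180°.
Leg 2: -19.8° → -170.2°, shortest Δλ = -150.4° (west) — does not cross 180°.
Leg 3: -170.2° → -68.2°, shortest Δλ = 102.0° (east) — does not cross 180°.
Leg 4: -68.2° → +40.2°, shortest Δλ = 108.4° (east) — does not cross 180°.
Leg 5: +40.2° → -93.4°, shortest Δλ = -133.6° (west) — does not cross 180°.
Leg 6: -93.4° → -38.1°, shortest Δλ = 55.3° (east) — does not cross 180°.
Total crossings: 0.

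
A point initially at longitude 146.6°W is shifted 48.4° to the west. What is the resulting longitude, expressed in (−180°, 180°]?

165.0°E

Start at -146.6°; shift −48.4° → -195.0°.
-195.0° lies outside (−180°, 180°]; add 360° → +165.0°.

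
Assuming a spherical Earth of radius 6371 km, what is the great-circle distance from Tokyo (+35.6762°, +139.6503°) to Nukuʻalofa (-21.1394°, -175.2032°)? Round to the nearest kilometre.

Δλ = -175.2032 − 139.6503 = -314.8535°; wrapped into (−180°, 180°]: 45.1465°.
Δφ = -21.1394 − 35.6762 = -56.8156°.
a = sin²(Δφ/2) + cos φ₁ · cos φ₂ · sin²(Δλ/2) = 0.337975.
c = 2·atan2(√a, √(1−a)) = 1.24079 rad → d = 6371·c ≈ 7905.07 km.

7905 km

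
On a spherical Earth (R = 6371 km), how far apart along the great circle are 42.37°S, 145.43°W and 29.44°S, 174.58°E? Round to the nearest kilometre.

Δλ = 174.58 − -145.43 = 320.01°; wrapped into (−180°, 180°]: -39.99°.
Δφ = -29.44 − -42.37 = 12.93°.
a = sin²(Δφ/2) + cos φ₁ · cos φ₂ · sin²(Δλ/2) = 0.087906.
c = 2·atan2(√a, √(1−a)) = 0.60203 rad → d = 6371·c ≈ 3835.53 km.

3836 km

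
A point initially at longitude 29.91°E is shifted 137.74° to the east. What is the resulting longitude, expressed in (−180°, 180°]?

Start at +29.91°; shift +137.74° → +167.65°.
+167.65° already lies in (−180°, 180°].

167.65°E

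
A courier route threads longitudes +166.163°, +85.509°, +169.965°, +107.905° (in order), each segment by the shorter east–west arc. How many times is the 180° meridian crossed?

Leg 1: +166.163° → +85.509°, shortest Δλ = -80.654° (west) — does not cross 180°.
Leg 2: +85.509° → +169.965°, shortest Δλ = 84.456° (east) — does not cross 180°.
Leg 3: +169.965° → +107.905°, shortest Δλ = -62.06° (west) — does not cross 180°.
Total crossings: 0.

0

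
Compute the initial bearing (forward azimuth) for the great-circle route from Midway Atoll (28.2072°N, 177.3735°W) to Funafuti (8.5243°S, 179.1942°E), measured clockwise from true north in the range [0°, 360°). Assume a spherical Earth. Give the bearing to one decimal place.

Δλ = 179.1942 − -177.3735 = 356.5677°; wrapped into (−180°, 180°]: -3.4323°.
θ = atan2( sin Δλ · cos φ₂ , cos φ₁ · sin φ₂ − sin φ₁ · cos φ₂ · cos Δλ )
  = atan2(-0.05921, -0.59723) = -174.338° → normalised to [0°, 360°): 185.662°.

185.7°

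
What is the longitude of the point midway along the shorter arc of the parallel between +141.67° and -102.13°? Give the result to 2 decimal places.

-160.23°

Signed shortest Δλ from +141.67° to -102.13° is +116.20°.
Midpoint longitude = +141.67° + (+116.20°)/2 = +141.67° + 58.10° = +199.77°.
Normalise into (−180°, 180°]: -160.23°.
(The naïve average (+141.67 + -102.13)/2 = 19.77° is on the wrong side of the globe.)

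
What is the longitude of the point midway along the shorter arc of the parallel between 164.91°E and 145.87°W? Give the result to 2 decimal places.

170.48°W

Signed shortest Δλ from +164.91° to -145.87° is +49.22°.
Midpoint longitude = +164.91° + (+49.22°)/2 = +164.91° + 24.61° = +189.52°.
Normalise into (−180°, 180°]: -170.48°.
(The naïve average (+164.91 + -145.87)/2 = 9.52° is on the wrong side of the globe.)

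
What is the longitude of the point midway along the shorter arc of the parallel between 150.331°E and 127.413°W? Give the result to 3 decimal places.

Signed shortest Δλ from +150.331° to -127.413° is +82.256°.
Midpoint longitude = +150.331° + (+82.256°)/2 = +150.331° + 41.128° = +191.459°.
Normalise into (−180°, 180°]: -168.541°.
(The naïve average (+150.331 + -127.413)/2 = 11.459° is on the wrong side of the globe.)

168.541°W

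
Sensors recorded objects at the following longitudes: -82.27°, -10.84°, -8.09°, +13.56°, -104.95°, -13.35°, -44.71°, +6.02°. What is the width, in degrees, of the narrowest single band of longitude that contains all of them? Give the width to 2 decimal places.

Sort the longitudes: -104.95°, -82.27°, -44.71°, -13.35°, -10.84°, -8.09°, +6.02°, +13.56°.
Eastward gaps between consecutive values (wrapping around): 22.68°, 37.56°, 31.36°, 2.51°, 2.75°, 14.11°, 7.54°, 241.49°.
Largest gap = 241.49° ⇒ minimal covering band is its complement: 360° − 241.49° = 118.51°.
Band runs from -104.95° eastward to +13.56°.

118.51°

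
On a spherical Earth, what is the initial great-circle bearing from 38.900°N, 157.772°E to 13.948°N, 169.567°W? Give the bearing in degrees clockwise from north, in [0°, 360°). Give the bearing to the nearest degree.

Δλ = -169.567 − 157.772 = -327.339°; wrapped into (−180°, 180°]: 32.661°.
θ = atan2( sin Δλ · cos φ₂ , cos φ₁ · sin φ₂ − sin φ₁ · cos φ₂ · cos Δλ )
  = atan2(0.52376, -0.32549) = 121.859° → normalised to [0°, 360°): 121.859°.

122°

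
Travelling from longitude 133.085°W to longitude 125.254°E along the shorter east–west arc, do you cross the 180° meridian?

Naïve |125.254 − -133.085| = 258.339° > 180°, so the shorter arc goes the other way round — across 180°.
Signed shortest Δλ = ((125.254 − -133.085 + 180) mod 360) − 180 = -101.661°.
Going west by 101.661° from -133.085° passes through 180° before reaching +125.254°.

Yes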